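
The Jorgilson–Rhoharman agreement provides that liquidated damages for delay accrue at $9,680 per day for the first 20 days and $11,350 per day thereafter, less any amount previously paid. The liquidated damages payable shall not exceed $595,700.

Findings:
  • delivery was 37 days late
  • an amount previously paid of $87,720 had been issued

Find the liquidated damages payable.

First 20 days: 20 × $9,680 = $193,600
Remaining days: (37 − 20) × $11,350 = $192,950
Accrued per-day damages: $193,600 + $192,950 = $386,550
Less amount previously paid: $386,550 − $87,720 = $298,830
Cap at $595,700: $298,830 is within the cap, no reduction.

$298,830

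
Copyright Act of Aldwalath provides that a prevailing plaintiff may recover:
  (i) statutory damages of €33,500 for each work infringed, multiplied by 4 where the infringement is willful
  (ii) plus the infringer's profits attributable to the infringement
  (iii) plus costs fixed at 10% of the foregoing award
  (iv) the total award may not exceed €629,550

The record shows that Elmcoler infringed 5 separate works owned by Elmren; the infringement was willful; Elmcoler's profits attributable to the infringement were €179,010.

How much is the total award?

Statutory damages: 5 × €33,500 = €167,500
Multiplied by 4: 4 × €167,500 = €670,000
Combined award: €670,000 + €179,010 = €849,010
Costs: 10% of €849,010 = €84,901
Award plus costs: €849,010 + €84,901 = €933,911
Cap at €629,550: €933,911 exceeds the cap → €629,550

€629,550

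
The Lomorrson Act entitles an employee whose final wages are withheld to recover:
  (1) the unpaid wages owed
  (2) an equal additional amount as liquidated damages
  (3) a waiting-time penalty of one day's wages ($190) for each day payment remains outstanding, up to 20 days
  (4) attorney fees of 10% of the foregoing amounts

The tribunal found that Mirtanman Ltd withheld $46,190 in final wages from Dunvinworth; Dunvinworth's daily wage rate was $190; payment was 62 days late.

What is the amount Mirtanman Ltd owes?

$105,798

Liquidated damages (equal amount): $46,190
Penalty days: min(62, 20) = 20
Waiting-time penalty: 20 × $190 = $3,800
Subtotal: $46,190 + $46,190 + $3,800 = $96,180
Attorney fees: 10% of $96,180 = $9,618
Total award: $96,180 + $9,618 = $105,798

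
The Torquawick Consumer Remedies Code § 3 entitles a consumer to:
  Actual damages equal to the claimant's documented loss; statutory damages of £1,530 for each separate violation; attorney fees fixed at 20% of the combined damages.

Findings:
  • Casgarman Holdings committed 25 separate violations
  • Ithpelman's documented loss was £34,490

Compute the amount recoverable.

Statutory damages: 25 × £1,530 = £38,250
Combined damages: £34,490 + £38,250 = £72,740
Attorney fees: 20% of £72,740 = £14,548
Total recovery: £72,740 + £14,548 = £87,288

Total recovery: £87,288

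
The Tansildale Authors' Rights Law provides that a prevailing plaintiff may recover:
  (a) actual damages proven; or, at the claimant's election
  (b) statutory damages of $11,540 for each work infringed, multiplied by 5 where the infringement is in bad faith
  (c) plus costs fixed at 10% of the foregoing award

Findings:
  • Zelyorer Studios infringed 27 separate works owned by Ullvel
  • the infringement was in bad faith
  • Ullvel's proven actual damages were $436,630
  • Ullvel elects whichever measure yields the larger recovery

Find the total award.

Award: $1,713,690

Statutory damages: 27 × $11,540 = $311,580
Multiplied by 5: 5 × $311,580 = $1,557,900
Greater of actual damages ($436,630) or enhanced statutory damages ($1,557,900): $1,557,900
Costs: 10% of $1,557,900 = $155,790
Award plus costs: $1,557,900 + $155,790 = $1,713,690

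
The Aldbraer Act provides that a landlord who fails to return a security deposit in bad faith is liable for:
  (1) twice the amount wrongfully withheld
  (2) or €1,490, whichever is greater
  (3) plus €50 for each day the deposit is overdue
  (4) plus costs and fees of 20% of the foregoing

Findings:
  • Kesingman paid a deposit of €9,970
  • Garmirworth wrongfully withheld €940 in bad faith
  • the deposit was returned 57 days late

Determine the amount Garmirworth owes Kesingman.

€5,676

Doubled: 2 × €940 = €1,880
Minimum €1,490: €1,880 meets the minimum, no increase.
Late-return penalty: 57 × €50 = €2,850
Damages plus late penalty: €1,880 + €2,850 = €4,730
Costs and fees: 20% of €4,730 = €946
Total recovery: €4,730 + €946 = €5,676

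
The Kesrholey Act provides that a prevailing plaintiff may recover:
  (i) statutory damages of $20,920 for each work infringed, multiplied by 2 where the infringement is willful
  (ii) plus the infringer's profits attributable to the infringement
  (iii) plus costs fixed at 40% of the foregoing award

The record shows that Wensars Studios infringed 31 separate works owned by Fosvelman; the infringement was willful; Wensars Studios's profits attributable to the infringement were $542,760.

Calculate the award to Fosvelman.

Statutory damages: 31 × $20,920 = $648,520
Doubled: 2 × $648,520 = $1,297,040
Combined award: $1,297,040 + $542,760 = $1,839,800
Costs: 40% of $1,839,800 = $735,920
Award plus costs: $1,839,800 + $735,920 = $2,575,720

$2,575,720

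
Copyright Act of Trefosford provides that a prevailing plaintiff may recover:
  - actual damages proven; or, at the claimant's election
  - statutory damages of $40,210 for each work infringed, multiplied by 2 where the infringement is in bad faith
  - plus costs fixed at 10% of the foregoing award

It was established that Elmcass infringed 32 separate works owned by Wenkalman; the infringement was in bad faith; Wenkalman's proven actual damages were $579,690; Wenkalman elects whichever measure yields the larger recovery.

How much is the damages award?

Statutory damages: 32 × $40,210 = $1,286,720
Doubled: 2 × $1,286,720 = $2,573,440
Greater of actual damages ($579,690) or enhanced statutory damages ($2,573,440): $2,573,440
Costs: 10% of $2,573,440 = $257,344
Award plus costs: $2,573,440 + $257,344 = $2,830,784

$2,830,784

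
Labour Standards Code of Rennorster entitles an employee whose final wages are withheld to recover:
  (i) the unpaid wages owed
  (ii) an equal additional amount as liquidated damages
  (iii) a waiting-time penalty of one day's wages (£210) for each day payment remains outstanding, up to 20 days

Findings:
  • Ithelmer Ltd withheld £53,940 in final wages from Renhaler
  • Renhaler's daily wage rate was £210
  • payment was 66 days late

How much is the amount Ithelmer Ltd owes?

£112,080

Liquidated damages (equal amount): £53,940
Penalty days: min(66, 20) = 20
Waiting-time penalty: 20 × £210 = £4,200
Total award: £53,940 + £53,940 + £4,200 = £112,080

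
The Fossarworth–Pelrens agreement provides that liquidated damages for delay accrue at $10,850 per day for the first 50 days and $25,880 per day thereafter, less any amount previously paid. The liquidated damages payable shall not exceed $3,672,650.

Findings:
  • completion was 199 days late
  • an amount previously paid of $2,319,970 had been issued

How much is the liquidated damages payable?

$2,078,650

First 50 days: 50 × $10,850 = $542,500
Remaining days: (199 − 50) × $25,880 = $3,856,120
Accrued per-day damages: $542,500 + $3,856,120 = $4,398,620
Less amount previously paid: $4,398,620 − $2,319,970 = $2,078,650
Cap at $3,672,650: $2,078,650 is within the cap, no reduction.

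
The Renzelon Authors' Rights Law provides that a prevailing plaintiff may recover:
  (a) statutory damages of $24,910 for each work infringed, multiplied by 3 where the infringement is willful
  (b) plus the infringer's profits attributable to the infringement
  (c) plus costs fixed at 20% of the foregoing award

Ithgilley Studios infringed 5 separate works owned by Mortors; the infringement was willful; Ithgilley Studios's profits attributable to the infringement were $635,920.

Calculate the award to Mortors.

Statutory damages: 5 × $24,910 = $124,550
Trebled: 3 × $124,550 = $373,650
Combined award: $373,650 + $635,920 = $1,009,570
Costs: 20% of $1,009,570 = $201,914
Award plus costs: $1,009,570 + $201,914 = $1,211,484

$1,211,484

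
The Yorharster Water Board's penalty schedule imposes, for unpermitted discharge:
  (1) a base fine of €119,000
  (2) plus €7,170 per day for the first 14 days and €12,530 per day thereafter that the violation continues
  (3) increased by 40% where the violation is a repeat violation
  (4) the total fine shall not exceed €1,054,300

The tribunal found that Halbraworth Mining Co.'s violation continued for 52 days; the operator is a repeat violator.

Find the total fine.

€973,728

First 14 days: 14 × €7,170 = €100,380
Remaining days: (52 − 14) × €12,530 = €476,140
Per-day component: €100,380 + €476,140 = €576,520
Base plus per-day: €119,000 + €576,520 = €695,520
Enhancement: 40% of €695,520 = €278,208
Enhanced fine: €695,520 + €278,208 = €973,728
Cap at €1,054,300: €973,728 is within the cap, no reduction.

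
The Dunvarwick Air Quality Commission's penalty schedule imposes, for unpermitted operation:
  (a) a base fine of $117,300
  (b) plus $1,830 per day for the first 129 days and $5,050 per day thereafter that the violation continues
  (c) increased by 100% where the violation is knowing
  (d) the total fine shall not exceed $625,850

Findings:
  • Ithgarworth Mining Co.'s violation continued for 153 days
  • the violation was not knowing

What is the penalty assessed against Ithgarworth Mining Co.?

Civil penalty: $474,570

First 129 days: 129 × $1,830 = $236,070
Remaining days: (153 − 129) × $5,050 = $121,200
Per-day component: $236,070 + $121,200 = $357,270
Base plus per-day: $117,300 + $357,270 = $474,570
The violation was not knowing: no 100% increase.
Cap at $625,850: $474,570 is within the cap, no reduction.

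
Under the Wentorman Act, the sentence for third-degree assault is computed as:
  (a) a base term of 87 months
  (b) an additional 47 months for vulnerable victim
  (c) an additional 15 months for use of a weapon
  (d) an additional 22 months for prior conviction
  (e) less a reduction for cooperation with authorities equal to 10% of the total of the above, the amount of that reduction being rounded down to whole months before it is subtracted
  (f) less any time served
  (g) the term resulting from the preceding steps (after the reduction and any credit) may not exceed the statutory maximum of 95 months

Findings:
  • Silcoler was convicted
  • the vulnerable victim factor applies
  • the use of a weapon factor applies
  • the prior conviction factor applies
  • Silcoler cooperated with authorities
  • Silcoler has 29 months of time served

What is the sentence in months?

Vulnerable victim enhancement: +47 months
Use of a weapon enhancement: +15 months
Prior conviction enhancement: +22 months
Adjusted term: 87 months + 47 months + 15 months + 22 months = 171 months
Cooperation with authorities reduction: 10% of 171 months = 17 months (rounded down)
After reduction: 171 − 17 = 154 months
Less time served: 154 months − 29 months = 125 months
Cap at 95 months: 125 months exceeds the cap → 95 months

95 months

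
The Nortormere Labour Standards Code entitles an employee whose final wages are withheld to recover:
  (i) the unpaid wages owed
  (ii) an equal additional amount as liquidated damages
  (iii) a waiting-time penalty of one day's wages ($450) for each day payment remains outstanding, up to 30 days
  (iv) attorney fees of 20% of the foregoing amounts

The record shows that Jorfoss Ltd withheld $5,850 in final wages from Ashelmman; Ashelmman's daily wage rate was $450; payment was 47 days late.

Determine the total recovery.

Liquidated damages (equal amount): $5,850
Penalty days: min(47, 30) = 30
Waiting-time penalty: 30 × $450 = $13,500
Subtotal: $5,850 + $5,850 + $13,500 = $25,200
Attorney fees: 20% of $25,200 = $5,040
Total award: $25,200 + $5,040 = $30,240

$30,240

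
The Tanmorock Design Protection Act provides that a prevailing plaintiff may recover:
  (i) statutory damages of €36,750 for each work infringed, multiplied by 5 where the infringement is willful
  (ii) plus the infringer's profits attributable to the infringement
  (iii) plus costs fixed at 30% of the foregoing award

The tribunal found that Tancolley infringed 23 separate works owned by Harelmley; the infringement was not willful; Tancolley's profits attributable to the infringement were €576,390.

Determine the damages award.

€1,848,132

Statutory damages: 23 × €36,750 = €845,250
Infringement not willful: no ×5 enhancement.
Combined award: €845,250 + €576,390 = €1,421,640
Costs: 30% of €1,421,640 = €426,492
Award plus costs: €1,421,640 + €426,492 = €1,848,132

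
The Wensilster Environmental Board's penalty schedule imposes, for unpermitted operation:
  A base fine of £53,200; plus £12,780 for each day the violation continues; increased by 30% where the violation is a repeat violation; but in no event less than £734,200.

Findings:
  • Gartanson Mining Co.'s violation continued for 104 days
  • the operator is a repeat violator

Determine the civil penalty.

£1,797,016

Per-day component: 104 × £12,780 = £1,329,120
Base plus per-day: £53,200 + £1,329,120 = £1,382,320
Enhancement: 30% of £1,382,320 = £414,696
Enhanced fine: £1,382,320 + £414,696 = £1,797,016
Minimum £734,200: £1,797,016 meets the minimum, no increase.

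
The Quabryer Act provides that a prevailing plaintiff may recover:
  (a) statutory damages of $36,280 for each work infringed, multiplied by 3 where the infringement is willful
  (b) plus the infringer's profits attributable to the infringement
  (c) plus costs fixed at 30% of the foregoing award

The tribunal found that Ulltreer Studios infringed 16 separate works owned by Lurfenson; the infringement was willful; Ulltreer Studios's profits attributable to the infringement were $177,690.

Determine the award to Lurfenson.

$2,494,869

Statutory damages: 16 × $36,280 = $580,480
Trebled: 3 × $580,480 = $1,741,440
Combined award: $1,741,440 + $177,690 = $1,919,130
Costs: 30% of $1,919,130 = $575,739
Award plus costs: $1,919,130 + $575,739 = $2,494,869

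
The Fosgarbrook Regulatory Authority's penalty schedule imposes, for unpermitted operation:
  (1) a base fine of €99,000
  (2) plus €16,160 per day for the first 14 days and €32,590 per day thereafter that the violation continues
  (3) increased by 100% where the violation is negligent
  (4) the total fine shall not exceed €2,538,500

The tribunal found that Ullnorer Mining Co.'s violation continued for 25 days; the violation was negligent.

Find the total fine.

Civil penalty: €1,367,460

First 14 days: 14 × €16,160 = €226,240
Remaining days: (25 − 14) × €32,590 = €358,490
Per-day component: €226,240 + €358,490 = €584,730
Base plus per-day: €99,000 + €584,730 = €683,730
Enhancement: 100% of €683,730 = €683,730
Enhanced fine: €683,730 + €683,730 = €1,367,460
Cap at €2,538,500: €1,367,460 is within the cap, no reduction.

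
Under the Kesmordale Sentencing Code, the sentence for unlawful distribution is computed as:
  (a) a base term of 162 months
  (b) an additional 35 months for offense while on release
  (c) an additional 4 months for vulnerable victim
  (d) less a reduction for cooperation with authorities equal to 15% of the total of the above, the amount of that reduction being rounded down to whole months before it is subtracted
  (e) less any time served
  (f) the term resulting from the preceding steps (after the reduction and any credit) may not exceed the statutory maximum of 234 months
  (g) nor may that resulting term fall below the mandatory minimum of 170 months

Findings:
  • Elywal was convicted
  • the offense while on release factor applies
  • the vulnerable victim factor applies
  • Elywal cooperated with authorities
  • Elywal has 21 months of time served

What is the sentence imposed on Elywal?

170 months

Offense while on release enhancement: +35 months
Vulnerable victim enhancement: +4 months
Adjusted term: 162 months + 35 months + 4 months = 201 months
Cooperation with authorities reduction: 15% of 201 months = 30 months (rounded down)
After reduction: 201 − 30 = 171 months
Less time served: 171 months − 21 months = 150 months
Cap at 234 months: 150 months is within the cap, no reduction.
Minimum 170 months: 150 months is below the minimum → 170 months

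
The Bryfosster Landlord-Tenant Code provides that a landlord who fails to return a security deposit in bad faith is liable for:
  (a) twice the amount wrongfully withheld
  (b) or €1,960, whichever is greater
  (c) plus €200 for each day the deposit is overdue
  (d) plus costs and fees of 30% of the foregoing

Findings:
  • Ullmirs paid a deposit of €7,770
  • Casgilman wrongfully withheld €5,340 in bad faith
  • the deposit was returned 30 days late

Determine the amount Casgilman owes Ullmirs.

€21,684

Doubled: 2 × €5,340 = €10,680
Minimum €1,960: €10,680 meets the minimum, no increase.
Late-return penalty: 30 × €200 = €6,000
Damages plus late penalty: €10,680 + €6,000 = €16,680
Costs and fees: 30% of €16,680 = €5,004
Total recovery: €16,680 + €5,004 = €21,684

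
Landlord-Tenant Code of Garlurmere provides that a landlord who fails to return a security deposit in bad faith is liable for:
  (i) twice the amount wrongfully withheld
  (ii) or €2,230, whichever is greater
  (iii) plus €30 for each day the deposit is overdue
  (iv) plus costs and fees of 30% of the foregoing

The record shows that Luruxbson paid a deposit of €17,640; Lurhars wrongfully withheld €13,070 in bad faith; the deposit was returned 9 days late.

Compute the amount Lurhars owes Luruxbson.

Doubled: 2 × €13,070 = €26,140
Minimum €2,230: €26,140 meets the minimum, no increase.
Late-return penalty: 9 × €30 = €270
Damages plus late penalty: €26,140 + €270 = €26,410
Costs and fees: 30% of €26,410 = €7,923
Total recovery: €26,410 + €7,923 = €34,333

€34,333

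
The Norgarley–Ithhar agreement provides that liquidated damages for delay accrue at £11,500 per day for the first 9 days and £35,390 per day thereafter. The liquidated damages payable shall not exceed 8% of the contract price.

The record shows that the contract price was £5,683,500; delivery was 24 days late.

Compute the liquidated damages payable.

First 9 days: 9 × £11,500 = £103,500
Remaining days: (24 − 9) × £35,390 = £530,850
Accrued per-day damages: £103,500 + £530,850 = £634,350
Cap: 8% of £5,683,500 = £454,680
Cap at £454,680: £634,350 exceeds the cap → £454,680

£454,680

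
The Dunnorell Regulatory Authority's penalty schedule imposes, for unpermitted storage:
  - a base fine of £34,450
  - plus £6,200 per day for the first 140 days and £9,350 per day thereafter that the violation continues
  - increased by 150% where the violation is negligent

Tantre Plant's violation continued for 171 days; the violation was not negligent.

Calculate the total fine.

First 140 days: 140 × £6,200 = £868,000
Remaining days: (171 − 140) × £9,350 = £289,850
Per-day component: £868,000 + £289,850 = £1,157,850
Base plus per-day: £34,450 + £1,157,850 = £1,192,300
The violation was not negligent: no 150% increase.

£1,192,300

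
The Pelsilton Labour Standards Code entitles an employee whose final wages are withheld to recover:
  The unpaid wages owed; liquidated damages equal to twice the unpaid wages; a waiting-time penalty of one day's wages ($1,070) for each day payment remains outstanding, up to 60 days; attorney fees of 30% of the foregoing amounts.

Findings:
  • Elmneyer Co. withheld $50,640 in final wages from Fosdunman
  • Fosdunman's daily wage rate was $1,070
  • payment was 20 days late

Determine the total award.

$225,316

Doubled: 2 × $50,640 = $101,280
Penalty days: min(20, 60) = 20
Waiting-time penalty: 20 × $1,070 = $21,400
Subtotal: $50,640 + $101,280 + $21,400 = $173,320
Attorney fees: 30% of $173,320 = $51,996
Total award: $173,320 + $51,996 = $225,316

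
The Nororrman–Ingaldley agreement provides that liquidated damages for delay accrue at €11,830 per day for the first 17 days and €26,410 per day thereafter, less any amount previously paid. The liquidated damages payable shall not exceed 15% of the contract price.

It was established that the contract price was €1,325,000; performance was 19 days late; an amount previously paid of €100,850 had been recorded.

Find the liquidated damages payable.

First 17 days: 17 × €11,830 = €201,110
Remaining days: (19 − 17) × €26,410 = €52,820
Accrued per-day damages: €201,110 + €52,820 = €253,930
Less amount previously paid: €253,930 − €100,850 = €153,080
Cap: 15% of €1,325,000 = €198,750
Cap at €198,750: €153,080 is within the cap, no reduction.

Liquidated damages: €153,080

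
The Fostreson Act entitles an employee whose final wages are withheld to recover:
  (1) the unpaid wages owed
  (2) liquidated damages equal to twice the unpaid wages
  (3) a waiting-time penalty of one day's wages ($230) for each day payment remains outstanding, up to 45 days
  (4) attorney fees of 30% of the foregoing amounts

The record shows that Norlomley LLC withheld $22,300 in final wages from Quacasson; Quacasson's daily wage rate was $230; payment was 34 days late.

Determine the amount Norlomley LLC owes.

Total award: $97,136

Doubled: 2 × $22,300 = $44,600
Penalty days: min(34, 45) = 34
Waiting-time penalty: 34 × $230 = $7,820
Subtotal: $22,300 + $44,600 + $7,820 = $74,720
Attorney fees: 30% of $74,720 = $22,416
Total award: $74,720 + $22,416 = $97,136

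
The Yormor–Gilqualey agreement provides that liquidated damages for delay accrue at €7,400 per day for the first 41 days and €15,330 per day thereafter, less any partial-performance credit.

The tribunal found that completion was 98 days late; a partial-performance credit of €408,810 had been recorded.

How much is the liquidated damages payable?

€768,400

First 41 days: 41 × €7,400 = €303,400
Remaining days: (98 − 41) × €15,330 = €873,810
Accrued per-day damages: €303,400 + €873,810 = €1,177,210
Less partial-performance credit: €1,177,210 − €408,810 = €768,400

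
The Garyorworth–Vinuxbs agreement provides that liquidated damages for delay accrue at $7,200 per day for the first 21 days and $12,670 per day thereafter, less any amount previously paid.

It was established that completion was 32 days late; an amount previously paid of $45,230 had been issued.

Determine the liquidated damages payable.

First 21 days: 21 × $7,200 = $151,200
Remaining days: (32 − 21) × $12,670 = $139,370
Accrued per-day damages: $151,200 + $139,370 = $290,570
Less amount previously paid: $290,570 − $45,230 = $245,340

Liquidated damages: $245,340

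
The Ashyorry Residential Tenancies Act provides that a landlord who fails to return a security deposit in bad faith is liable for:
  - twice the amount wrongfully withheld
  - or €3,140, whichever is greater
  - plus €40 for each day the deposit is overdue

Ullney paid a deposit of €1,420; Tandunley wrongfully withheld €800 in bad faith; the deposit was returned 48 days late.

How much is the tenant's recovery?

Doubled: 2 × €800 = €1,600
Minimum €3,140: €1,600 is below the minimum → €3,140
Late-return penalty: 48 × €40 = €1,920
Damages plus late penalty: €3,140 + €1,920 = €5,060

€5,060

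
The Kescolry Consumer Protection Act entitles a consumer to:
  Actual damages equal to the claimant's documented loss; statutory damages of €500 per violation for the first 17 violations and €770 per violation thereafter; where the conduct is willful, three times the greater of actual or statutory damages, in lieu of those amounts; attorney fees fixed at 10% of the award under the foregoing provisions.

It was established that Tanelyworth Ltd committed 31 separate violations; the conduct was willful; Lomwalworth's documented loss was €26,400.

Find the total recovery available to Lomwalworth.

€87,120

First 17 violations: 17 × €500 = €8,500
Remaining violations: (31 − 17) × €770 = €10,780
Statutory damages: €8,500 + €10,780 = €19,280
Greater of actual damages (€26,400) or statutory damages (€19,280): €26,400
Trebled: 3 × €26,400 = €79,200
Attorney fees: 10% of €79,200 = €7,920
Total recovery: €79,200 + €7,920 = €87,120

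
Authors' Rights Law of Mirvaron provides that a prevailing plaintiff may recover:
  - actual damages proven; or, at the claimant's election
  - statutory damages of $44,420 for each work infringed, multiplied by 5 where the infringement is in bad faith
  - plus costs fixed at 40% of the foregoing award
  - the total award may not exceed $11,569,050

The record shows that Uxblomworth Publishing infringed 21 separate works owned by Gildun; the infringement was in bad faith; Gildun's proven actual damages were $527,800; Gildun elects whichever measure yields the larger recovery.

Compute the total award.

$6,529,740

Statutory damages: 21 × $44,420 = $932,820
Multiplied by 5: 5 × $932,820 = $4,664,100
Greater of actual damages ($527,800) or enhanced statutory damages ($4,664,100): $4,664,100
Costs: 40% of $4,664,100 = $1,865,640
Award plus costs: $4,664,100 + $1,865,640 = $6,529,740
Cap at $11,569,050: $6,529,740 is within the cap, no reduction.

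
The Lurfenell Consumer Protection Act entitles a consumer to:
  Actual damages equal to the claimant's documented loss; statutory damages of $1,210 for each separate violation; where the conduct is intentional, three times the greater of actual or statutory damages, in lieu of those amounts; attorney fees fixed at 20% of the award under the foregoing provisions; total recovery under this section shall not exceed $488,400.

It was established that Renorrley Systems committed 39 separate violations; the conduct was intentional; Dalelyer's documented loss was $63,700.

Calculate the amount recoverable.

Statutory damages: 39 × $1,210 = $47,190
Greater of actual damages ($63,700) or statutory damages ($47,190): $63,700
Trebled: 3 × $63,700 = $191,100
Attorney fees: 20% of $191,100 = $38,220
Total before cap: $191,100 + $38,220 = $229,320
Cap at $488,400: $229,320 is within the cap, no reduction.

$229,320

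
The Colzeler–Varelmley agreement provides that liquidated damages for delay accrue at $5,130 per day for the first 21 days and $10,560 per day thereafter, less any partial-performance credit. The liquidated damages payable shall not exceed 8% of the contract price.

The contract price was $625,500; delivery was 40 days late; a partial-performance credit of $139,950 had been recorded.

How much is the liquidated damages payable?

First 21 days: 21 × $5,130 = $107,730
Remaining days: (40 − 21) × $10,560 = $200,640
Accrued per-day damages: $107,730 + $200,640 = $308,370
Less partial-performance credit: $308,370 − $139,950 = $168,420
Cap: 8% of $625,500 = $50,040
Cap at $50,040: $168,420 exceeds the cap → $50,040

Liquidated damages: $50,040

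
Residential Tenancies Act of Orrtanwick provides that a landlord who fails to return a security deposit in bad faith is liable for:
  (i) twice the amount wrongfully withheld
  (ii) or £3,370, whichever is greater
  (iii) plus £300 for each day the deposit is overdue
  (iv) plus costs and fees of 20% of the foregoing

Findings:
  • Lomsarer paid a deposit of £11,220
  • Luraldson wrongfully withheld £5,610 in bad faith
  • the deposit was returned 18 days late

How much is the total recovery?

£19,944

Doubled: 2 × £5,610 = £11,220
Minimum £3,370: £11,220 meets the minimum, no increase.
Late-return penalty: 18 × £300 = £5,400
Damages plus late penalty: £11,220 + £5,400 = £16,620
Costs and fees: 20% of £16,620 = £3,324
Total recovery: £16,620 + £3,324 = £19,944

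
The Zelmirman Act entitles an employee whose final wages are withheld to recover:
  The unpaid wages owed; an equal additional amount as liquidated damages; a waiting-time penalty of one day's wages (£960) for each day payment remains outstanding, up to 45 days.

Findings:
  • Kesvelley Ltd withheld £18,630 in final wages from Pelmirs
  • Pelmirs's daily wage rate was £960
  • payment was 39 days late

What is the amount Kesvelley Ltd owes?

Liquidated damages (equal amount): £18,630
Penalty days: min(39, 45) = 39
Waiting-time penalty: 39 × £960 = £37,440
Total award: £18,630 + £18,630 + £37,440 = £74,700

£74,700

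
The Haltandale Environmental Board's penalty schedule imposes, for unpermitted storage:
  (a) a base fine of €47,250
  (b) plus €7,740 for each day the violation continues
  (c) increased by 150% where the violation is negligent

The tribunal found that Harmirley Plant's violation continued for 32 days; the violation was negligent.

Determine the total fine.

€737,325

Per-day component: 32 × €7,740 = €247,680
Base plus per-day: €47,250 + €247,680 = €294,930
Enhancement: 150% of €294,930 = €442,395
Enhanced fine: €294,930 + €442,395 = €737,325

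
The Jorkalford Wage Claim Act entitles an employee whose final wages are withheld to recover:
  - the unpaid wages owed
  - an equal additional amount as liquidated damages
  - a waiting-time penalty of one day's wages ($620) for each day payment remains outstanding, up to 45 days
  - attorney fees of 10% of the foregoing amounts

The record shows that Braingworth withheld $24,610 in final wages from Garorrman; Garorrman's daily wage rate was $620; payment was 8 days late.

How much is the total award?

Liquidated damages (equal amount): $24,610
Penalty days: min(8, 45) = 8
Waiting-time penalty: 8 × $620 = $4,960
Subtotal: $24,610 + $24,610 + $4,960 = $54,180
Attorney fees: 10% of $54,180 = $5,418
Total award: $54,180 + $5,418 = $59,598

$59,598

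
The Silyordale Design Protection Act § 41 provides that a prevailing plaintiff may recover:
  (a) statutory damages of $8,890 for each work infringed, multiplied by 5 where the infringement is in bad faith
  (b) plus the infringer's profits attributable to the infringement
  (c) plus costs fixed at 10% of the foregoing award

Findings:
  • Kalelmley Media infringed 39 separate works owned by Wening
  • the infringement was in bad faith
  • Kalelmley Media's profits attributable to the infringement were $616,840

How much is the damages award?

$2,585,429

Statutory damages: 39 × $8,890 = $346,710
Multiplied by 5: 5 × $346,710 = $1,733,550
Combined award: $1,733,550 + $616,840 = $2,350,390
Costs: 10% of $2,350,390 = $235,039
Award plus costs: $2,350,390 + $235,039 = $2,585,429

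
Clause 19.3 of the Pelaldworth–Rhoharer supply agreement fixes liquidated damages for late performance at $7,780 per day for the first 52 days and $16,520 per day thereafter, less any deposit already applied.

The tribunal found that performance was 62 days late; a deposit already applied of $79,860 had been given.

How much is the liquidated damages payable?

First 52 days: 52 × $7,780 = $404,560
Remaining days: (62 − 52) × $16,520 = $165,200
Accrued per-day damages: $404,560 + $165,200 = $569,760
Less deposit already applied: $569,760 − $79,860 = $489,900

$489,900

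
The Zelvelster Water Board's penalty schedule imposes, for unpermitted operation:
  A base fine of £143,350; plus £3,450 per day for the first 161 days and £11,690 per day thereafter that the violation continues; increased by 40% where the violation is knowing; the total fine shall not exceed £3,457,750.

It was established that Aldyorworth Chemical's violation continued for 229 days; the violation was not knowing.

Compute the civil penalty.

First 161 days: 161 × £3,450 = £555,450
Remaining days: (229 − 161) × £11,690 = £794,920
Per-day component: £555,450 + £794,920 = £1,350,370
Base plus per-day: £143,350 + £1,350,370 = £1,493,720
The violation was not knowing: no 40% increase.
Cap at £3,457,750: £1,493,720 is within the cap, no reduction.

£1,493,720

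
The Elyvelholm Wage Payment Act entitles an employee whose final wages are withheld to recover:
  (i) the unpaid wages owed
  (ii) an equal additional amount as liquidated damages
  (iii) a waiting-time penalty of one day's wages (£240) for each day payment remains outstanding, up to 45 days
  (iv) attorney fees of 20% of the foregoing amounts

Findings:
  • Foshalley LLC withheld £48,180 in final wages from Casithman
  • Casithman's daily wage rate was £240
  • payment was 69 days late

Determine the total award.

£128,592

Liquidated damages (equal amount): £48,180
Penalty days: min(69, 45) = 45
Waiting-time penalty: 45 × £240 = £10,800
Subtotal: £48,180 + £48,180 + £10,800 = £107,160
Attorney fees: 20% of £107,160 = £21,432
Total award: £107,160 + £21,432 = £128,592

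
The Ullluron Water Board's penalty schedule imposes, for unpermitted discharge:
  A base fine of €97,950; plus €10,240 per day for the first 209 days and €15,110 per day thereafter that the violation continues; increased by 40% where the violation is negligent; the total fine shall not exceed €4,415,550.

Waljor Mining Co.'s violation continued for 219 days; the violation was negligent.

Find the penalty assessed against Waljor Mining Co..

€3,344,894

First 209 days: 209 × €10,240 = €2,140,160
Remaining days: (219 − 209) × €15,110 = €151,100
Per-day component: €2,140,160 + €151,100 = €2,291,260
Base plus per-day: €97,950 + €2,291,260 = €2,389,210
Enhancement: 40% of €2,389,210 = €955,684
Enhanced fine: €2,389,210 + €955,684 = €3,344,894
Cap at €4,415,550: €3,344,894 is within the cap, no reduction.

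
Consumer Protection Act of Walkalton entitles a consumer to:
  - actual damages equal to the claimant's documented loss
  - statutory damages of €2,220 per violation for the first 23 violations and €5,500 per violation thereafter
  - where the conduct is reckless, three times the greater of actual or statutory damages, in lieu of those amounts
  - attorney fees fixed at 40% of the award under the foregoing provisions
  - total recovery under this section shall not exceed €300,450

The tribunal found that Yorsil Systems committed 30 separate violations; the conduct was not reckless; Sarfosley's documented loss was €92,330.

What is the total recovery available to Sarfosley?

€254,646

First 23 violations: 23 × €2,220 = €51,060
Remaining violations: (30 − 23) × €5,500 = €38,500
Statutory damages: €51,060 + €38,500 = €89,560
Conduct not reckless: the in-lieu enhancement does not apply.
Actual plus statutory damages: €92,330 + €89,560 = €181,890
Attorney fees: 40% of €181,890 = €72,756
Total before cap: €181,890 + €72,756 = €254,646
Cap at €300,450: €254,646 is within the cap, no reduction.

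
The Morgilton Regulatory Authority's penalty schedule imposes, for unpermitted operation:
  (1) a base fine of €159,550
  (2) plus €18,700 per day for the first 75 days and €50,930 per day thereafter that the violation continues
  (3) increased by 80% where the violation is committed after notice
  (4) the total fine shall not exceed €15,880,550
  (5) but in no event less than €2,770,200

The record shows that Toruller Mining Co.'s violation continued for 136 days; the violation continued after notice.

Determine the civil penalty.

First 75 days: 75 × €18,700 = €1,402,500
Remaining days: (136 − 75) × €50,930 = €3,106,730
Per-day component: €1,402,500 + €3,106,730 = €4,509,230
Base plus per-day: €159,550 + €4,509,230 = €4,668,780
Enhancement: 80% of €4,668,780 = €3,735,024
Enhanced fine: €4,668,780 + €3,735,024 = €8,403,804
Cap at €15,880,550: €8,403,804 is within the cap, no reduction.
Minimum €2,770,200: €8,403,804 meets the minimum, no increase.

€8,403,804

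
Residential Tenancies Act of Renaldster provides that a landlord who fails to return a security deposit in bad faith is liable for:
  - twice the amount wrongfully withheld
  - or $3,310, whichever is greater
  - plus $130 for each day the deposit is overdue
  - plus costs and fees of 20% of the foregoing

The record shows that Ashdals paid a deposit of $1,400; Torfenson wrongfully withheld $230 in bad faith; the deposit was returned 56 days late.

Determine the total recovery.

Doubled: 2 × $230 = $460
Minimum $3,310: $460 is below the minimum → $3,310
Late-return penalty: 56 × $130 = $7,280
Damages plus late penalty: $3,310 + $7,280 = $10,590
Costs and fees: 20% of $10,590 = $2,118
Total recovery: $10,590 + $2,118 = $12,708

$12,708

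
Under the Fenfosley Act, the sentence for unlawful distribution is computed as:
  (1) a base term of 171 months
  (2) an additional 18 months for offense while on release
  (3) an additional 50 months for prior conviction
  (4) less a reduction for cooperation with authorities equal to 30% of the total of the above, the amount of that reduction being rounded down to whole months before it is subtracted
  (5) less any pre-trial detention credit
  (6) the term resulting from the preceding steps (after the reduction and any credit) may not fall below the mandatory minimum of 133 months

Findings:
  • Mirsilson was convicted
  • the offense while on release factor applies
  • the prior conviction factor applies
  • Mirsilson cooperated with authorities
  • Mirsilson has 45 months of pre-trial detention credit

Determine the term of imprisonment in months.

Offense while on release enhancement: +18 months
Prior conviction enhancement: +50 months
Adjusted term: 171 months + 18 months + 50 months = 239 months
Cooperation with authorities reduction: 30% of 239 months = 71 months (rounded down)
After reduction: 239 − 71 = 168 months
Less pre-trial detention credit: 168 months − 45 months = 123 months
Minimum 133 months: 123 months is below the minimum → 133 months

133 months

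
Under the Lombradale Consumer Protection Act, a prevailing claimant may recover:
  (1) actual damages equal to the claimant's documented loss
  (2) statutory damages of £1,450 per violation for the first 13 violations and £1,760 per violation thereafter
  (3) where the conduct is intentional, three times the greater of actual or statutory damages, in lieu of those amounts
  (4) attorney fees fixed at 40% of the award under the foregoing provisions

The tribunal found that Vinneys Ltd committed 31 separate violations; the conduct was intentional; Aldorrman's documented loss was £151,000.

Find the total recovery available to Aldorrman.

£634,200

First 13 violations: 13 × £1,450 = £18,850
Remaining violations: (31 − 13) × £1,760 = £31,680
Statutory damages: £18,850 + £31,680 = £50,530
Greater of actual damages (£151,000) or statutory damages (£50,530): £151,000
Trebled: 3 × £151,000 = £453,000
Attorney fees: 40% of £453,000 = £181,200
Total recovery: £453,000 + £181,200 = £634,200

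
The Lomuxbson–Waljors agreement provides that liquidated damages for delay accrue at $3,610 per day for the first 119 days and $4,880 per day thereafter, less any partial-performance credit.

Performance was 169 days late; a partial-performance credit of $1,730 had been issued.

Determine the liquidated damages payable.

$671,860

First 119 days: 119 × $3,610 = $429,590
Remaining days: (169 − 119) × $4,880 = $244,000
Accrued per-day damages: $429,590 + $244,000 = $673,590
Less partial-performance credit: $673,590 − $1,730 = $671,860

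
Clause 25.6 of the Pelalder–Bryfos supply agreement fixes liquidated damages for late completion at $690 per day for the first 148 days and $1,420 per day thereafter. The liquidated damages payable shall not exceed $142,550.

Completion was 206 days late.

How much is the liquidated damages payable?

$142,550

First 148 days: 148 × $690 = $102,120
Remaining days: (206 − 148) × $1,420 = $82,360
Accrued per-day damages: $102,120 + $82,360 = $184,480
Cap at $142,550: $184,480 exceeds the cap → $142,550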